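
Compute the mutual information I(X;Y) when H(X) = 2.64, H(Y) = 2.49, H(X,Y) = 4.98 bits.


I(X;Y) = H(X) + H(Y) - H(X,Y) = 2.64 + 2.49 - 4.98 = 0.15

0.15 bits


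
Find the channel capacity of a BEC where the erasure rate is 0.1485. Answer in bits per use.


C = 1 - epsilon = 1 - 0.1485 = 0.8515

0.8515 bits


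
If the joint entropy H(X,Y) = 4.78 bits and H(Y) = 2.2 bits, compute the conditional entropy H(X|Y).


H(X|Y) = H(X,Y) - H(Y) = 4.78 - 2.2 = 2.58

2.58 bits


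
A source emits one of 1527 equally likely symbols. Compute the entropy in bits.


H = log2(n) = log2(1527) = 10.5765

10.5765 bits


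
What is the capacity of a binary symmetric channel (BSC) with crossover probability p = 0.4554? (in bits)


H(p) = -p*log2(p) - (1-p)*log2(1-p) = -0.4554*log2(0.4554) - 0.5446*log2(0.5446) = 0.516785 + 0.477468 = 0.9943. C = 1 - H(p) = 1 - 0.9943 = 0.0057

0.0057 bits


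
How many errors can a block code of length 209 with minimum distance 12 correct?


Correction capability = floor((d-1)/2) = floor((12-1)/2) = 5

5 errors


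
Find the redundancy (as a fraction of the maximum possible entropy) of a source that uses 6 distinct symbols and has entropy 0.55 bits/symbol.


H_max = log2(K) = log2(6) = 2.585 bits/symbol. Redundancy = 1 - H/H_max = 1 - 0.55/2.585 = 1 - 0.2128 = 0.7872

0.7872


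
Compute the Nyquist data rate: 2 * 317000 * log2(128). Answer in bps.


Rate = 2 * B * log2(M) = 2 * 317000 * 7.0 = 4438000.0

4438000.0 bps


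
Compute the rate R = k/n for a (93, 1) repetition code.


Rate = k/n = 1/93

1/93


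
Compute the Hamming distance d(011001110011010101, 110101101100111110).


Count differing positions: ^ . ^ ^ . . . ^ ^ ^ ^ ^ ^ . ^ . ^ ^ = 12 differences

12


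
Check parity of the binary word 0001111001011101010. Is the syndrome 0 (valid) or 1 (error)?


Syndrome = XOR of all bits = 0 XOR 0 XOR 0 XOR 1 XOR 1 XOR 1 XOR 1 XOR 0 XOR 0 XOR 1 XOR 0 XOR 1 XOR 1 XOR 1 XOR 0 XOR 1 XOR 0 XOR 1 XOR 0 = 0

0


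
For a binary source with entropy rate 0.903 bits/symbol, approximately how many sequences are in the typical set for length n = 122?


log2|A_typical| = nH = 122 * 0.903 = 110.166, so |A_typical| ~ 2^110.166 = 1.456e+33

1.456e+33


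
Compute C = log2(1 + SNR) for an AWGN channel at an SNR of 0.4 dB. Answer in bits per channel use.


SNR_linear = 10^(0.4/10) = 1.0965; C = log2(1 + SNR_linear) = log2(1 + 1.0965) = 1.068

1.068 bits/channel use


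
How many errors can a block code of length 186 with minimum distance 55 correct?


Correction capability = floor((d-1)/2) = floor((55-1)/2) = 27

27 errors


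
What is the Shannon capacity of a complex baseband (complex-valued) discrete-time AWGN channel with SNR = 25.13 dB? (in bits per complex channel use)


SNR_linear = 10^(25.13/10) = 325.8367; C = log2(1 + SNR_linear) = log2(1 + 325.8367) = 8.3524

8.3524 bits/channel use


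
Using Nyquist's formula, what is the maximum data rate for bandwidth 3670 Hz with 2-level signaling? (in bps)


Rate = 2 * B * log2(M) = 2 * 3670 * 1.0 = 7340.0

7340.0 bps


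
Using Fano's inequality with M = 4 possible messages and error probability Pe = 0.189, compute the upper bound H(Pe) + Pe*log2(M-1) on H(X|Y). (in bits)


H(Pe) = -Pe*log2(Pe) - (1-Pe)*log2(1-Pe) = -0.189*log2(0.189) - 0.811*log2(0.811) = 0.454269 + 0.245105 = 0.6994. Pe*log2(M-1) = 0.189*log2(3) = 0.299558. Bound = H(Pe) + Pe*log2(M-1) = 0.454269 + 0.245105 + 0.299558 = 0.9989

0.9989 bits


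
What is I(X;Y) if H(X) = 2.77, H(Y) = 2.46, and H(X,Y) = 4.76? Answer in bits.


I(X;Y) = H(X) + H(Y) - H(X,Y) = 2.77 + 2.46 - 4.76 = 0.47

0.47 bits


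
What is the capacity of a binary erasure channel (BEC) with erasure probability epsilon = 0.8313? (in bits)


C = 1 - epsilon = 1 - 0.8313 = 0.1687

0.1687 bits


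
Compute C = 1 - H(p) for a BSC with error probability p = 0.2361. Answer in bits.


H(p) = -p*log2(p) - (1-p)*log2(1-p) = -0.2361*log2(0.2361) - 0.7639*log2(0.7639) = 0.491685 + 0.296809 = 0.7885. C = 1 - H(p) = 1 - 0.7885 = 0.2115

0.2115 bits


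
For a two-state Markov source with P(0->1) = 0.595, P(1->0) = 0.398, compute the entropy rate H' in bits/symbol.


Stationary distribution: pi_0 = p10/(p01+p10) = 0.4008, pi_1 = 0.5992. Entropy rate H' = pi_0*H(p01) + pi_1*H(p10) = 0.4008*0.9738 + 0.5992*0.9698 = 0.9714

0.9714 bits/symbol


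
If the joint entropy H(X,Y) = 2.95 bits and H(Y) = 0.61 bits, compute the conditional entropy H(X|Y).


H(X|Y) = H(X,Y) - H(Y) = 2.95 - 0.61 = 2.34

2.34 bits


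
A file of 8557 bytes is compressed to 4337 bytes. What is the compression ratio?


Ratio = original / compressed = 8557 / 4337 = 1.973

1.973


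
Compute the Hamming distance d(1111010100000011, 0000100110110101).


Count differing positions: ^ ^ ^ ^ ^ ^ . . ^ . ^ ^ . ^ ^ . = 11 differences

11


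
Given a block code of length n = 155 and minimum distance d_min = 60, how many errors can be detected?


Detection capability = d_min - 1 = 60 - 1 = 59

59 errors


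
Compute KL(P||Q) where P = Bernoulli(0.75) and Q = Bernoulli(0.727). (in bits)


KL = p*log2(p/q) + (1-p)*log2((1-p)/(1-q)) = 0.75*log2(0.75/0.727) + 0.25*log2(0.25/0.273) = 0.002

0.002 bits


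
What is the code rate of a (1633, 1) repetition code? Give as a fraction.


Rate = k/n = 1/1633

1/1633


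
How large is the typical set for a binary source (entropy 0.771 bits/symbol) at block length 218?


log2|A_typical| = nH = 218 * 0.771 = 168.078, so |A_typical| ~ 2^168.078 = 3.949e+50

3.949e+50


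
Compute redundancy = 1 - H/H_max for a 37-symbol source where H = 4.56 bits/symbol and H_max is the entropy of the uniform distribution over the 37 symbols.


H_max = log2(K) = log2(37) = 5.2095 bits/symbol. Redundancy = 1 - H/H_max = 1 - 4.56/5.2095 = 1 - 0.8753 = 0.1247

0.1247


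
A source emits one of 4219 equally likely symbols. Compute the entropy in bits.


H = log2(n) = log2(4219) = 12.0427

12.0427 bits


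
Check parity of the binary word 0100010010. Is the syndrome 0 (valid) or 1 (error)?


Syndrome = XOR of all bits = 0 XOR 1 XOR 0 XOR 0 XOR 0 XOR 1 XOR 0 XOR 0 XOR 1 XOR 0 = 1

1


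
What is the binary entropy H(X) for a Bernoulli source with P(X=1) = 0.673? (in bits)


H = -p*log2(p) - (1-p)*log2(1-p). -0.673*log2(0.673) = 0.384499; -0.327*log2(0.327) = 0.527332. H = 0.384499 + 0.527332 = 0.9118

0.9118 bits


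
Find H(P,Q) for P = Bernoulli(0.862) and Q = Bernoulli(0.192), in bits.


H(P,Q) = -p*log2(q) - (1-p)*log2(1-q). -0.862*log2(0.192) = 2.052268; -0.138*log2(0.808) = 0.042445. H(P,Q) = 2.052268 + 0.042445 = 2.0947

2.0947 bits


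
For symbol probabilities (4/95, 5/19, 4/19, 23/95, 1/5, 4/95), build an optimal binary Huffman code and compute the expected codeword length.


Huffman construction (repeatedly merge the two least-probable nodes; each merge adds 1 bit to every symbol beneath it): 4/95 + 4/95 = 8/95; 8/95 + 1/5 = 27/95; 4/19 + 23/95 = 43/95; 5/19 + 27/95 = 52/95; 43/95 + 52/95 = 1. Resulting codeword lengths (in the order the probabilities were given): (4, 2, 2, 2, 3, 4). L_avg = sum(p_i * l_i) = 4/95*4 + 5/19*2 + 4/19*2 + 23/95*2 + 1/5*3 + 4/95*4 = 45/19 = 2.3684

2.3684 bits


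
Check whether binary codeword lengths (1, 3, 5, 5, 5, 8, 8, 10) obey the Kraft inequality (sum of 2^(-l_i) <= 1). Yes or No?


Kraft sum = sum(2^(-l_i)) = 0.7275, need <= 1. Result: satisfied (a binary prefix-free code with these lengths exists)

Yes


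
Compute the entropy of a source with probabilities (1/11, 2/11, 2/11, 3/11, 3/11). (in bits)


H = -sum(p_i * log2(p_i)). Terms: -(1/11)*log2(1/11) = 0.314494; -(2/11)*log2(2/11) = 0.447169; -(2/11)*log2(2/11) = 0.447169; -(3/11)*log2(3/11) = 0.511219; -(3/11)*log2(3/11) = 0.511219. H = 0.314494 + 0.447169 + 0.447169 + 0.511219 + 0.511219 = 2.2313

2.2313 bits


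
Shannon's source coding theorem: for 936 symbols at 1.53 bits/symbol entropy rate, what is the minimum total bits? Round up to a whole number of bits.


Minimum bits >= n * H = 936 * 1.53 = 1432.08, rounded up to a whole number of bits = 1433

1433 bits


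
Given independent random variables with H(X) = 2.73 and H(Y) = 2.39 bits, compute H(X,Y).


For independent variables, H(X,Y) = H(X) + H(Y) = 2.73 + 2.39 = 5.12

5.12 bits


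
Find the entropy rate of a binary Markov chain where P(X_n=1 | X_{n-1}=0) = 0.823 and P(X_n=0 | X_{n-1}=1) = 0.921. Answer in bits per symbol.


Stationary distribution: pi_0 = p10/(p01+p10) = 0.5281, pi_1 = 0.4719. Entropy rate H' = pi_0*H(p01) + pi_1*H(p10) = 0.5281*0.6735 + 0.4719*0.3986 = 0.5438

0.5438 bits/symbol


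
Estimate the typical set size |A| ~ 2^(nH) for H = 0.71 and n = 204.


log2|A_typical| = nH = 204 * 0.71 = 144.84, so |A_typical| ~ 2^144.84 = 3.992e+43

3.992e+43


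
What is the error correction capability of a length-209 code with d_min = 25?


Correction capability = floor((d-1)/2) = floor((25-1)/2) = 12

12 errors


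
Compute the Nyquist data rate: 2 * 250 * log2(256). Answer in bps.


Rate = 2 * B * log2(M) = 2 * 250 * 8.0 = 4000.0

4000.0 bps


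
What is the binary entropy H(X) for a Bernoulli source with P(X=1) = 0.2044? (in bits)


H = -p*log2(p) - (1-p)*log2(1-p). -0.2044*log2(0.2044) = 0.468185; -0.7956*log2(0.7956) = 0.262456. H = 0.468185 + 0.262456 = 0.7306

0.7306 bits


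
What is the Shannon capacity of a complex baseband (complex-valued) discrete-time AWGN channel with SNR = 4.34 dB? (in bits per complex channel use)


SNR_linear = 10^(4.34/10) = 2.7164; C = log2(1 + SNR_linear) = log2(1 + 2.7164) = 1.8939

1.8939 bits/channel use


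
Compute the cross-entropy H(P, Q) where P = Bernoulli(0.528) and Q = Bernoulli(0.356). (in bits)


H(P,Q) = -p*log2(q) - (1-p)*log2(1-q). -0.528*log2(0.356) = 0.786747; -0.472*log2(0.644) = 0.299657. H(P,Q) = 0.786747 + 0.299657 = 1.0864

1.0864 bits


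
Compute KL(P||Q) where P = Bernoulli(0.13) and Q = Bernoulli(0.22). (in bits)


KL = p*log2(p/q) + (1-p)*log2((1-p)/(1-q)) = 0.13*log2(0.13/0.22) + 0.87*log2(0.87/0.78) = 0.0384

0.0384 bits


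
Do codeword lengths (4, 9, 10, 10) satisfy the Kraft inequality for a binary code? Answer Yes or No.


Kraft sum = sum(2^(-l_i)) = 0.0664, need <= 1. Result: satisfied (a binary prefix-free code with these lengths exists)

Yes


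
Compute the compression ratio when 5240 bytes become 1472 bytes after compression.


Ratio = original / compressed = 5240 / 1472 = 3.5598

3.5598


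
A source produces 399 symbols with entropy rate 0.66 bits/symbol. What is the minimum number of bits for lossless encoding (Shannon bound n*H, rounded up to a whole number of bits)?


Minimum bits >= n * H = 399 * 0.66 = 263.34, rounded up to a whole number of bits = 264

264 bits


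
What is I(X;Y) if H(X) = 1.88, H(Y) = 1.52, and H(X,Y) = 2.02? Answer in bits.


I(X;Y) = H(X) + H(Y) - H(X,Y) = 1.88 + 1.52 - 2.02 = 1.38

1.38 bits


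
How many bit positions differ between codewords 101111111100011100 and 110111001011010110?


Count differing positions: . ^ ^ . . . ^ ^ . ^ ^ ^ . . ^ . ^ . = 9 differences

9


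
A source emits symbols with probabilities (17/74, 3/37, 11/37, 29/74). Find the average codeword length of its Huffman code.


Huffman construction (repeatedly merge the two least-probable nodes; each merge adds 1 bit to every symbol beneath it): 3/37 + 17/74 = 23/74; 11/37 + 23/74 = 45/74; 29/74 + 45/74 = 1. Resulting codeword lengths (in the order the probabilities were given): (3, 3, 2, 1). L_avg = sum(p_i * l_i) = 17/74*3 + 3/37*3 + 11/37*2 + 29/74*1 = 71/37 = 1.9189

1.9189 bits


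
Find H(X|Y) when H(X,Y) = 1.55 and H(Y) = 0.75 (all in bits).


H(X|Y) = H(X,Y) - H(Y) = 1.55 - 0.75 = 0.8

0.8 bits


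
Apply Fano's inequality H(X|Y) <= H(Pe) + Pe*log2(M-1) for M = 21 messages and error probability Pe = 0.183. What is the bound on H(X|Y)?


H(Pe) = -Pe*log2(Pe) - (1-Pe)*log2(1-Pe) = -0.183*log2(0.183) - 0.817*log2(0.817) = 0.448365 + 0.238231 = 0.6866. Pe*log2(M-1) = 0.183*log2(20) = 0.790913. Bound = H(Pe) + Pe*log2(M-1) = 0.448365 + 0.238231 + 0.790913 = 1.4775

1.4775 bits


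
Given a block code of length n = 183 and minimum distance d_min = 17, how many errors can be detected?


Detection capability = d_min - 1 = 17 - 1 = 16

16 errors


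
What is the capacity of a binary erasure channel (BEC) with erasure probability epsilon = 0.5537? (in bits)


C = 1 - epsilon = 1 - 0.5537 = 0.4463

0.4463 bits


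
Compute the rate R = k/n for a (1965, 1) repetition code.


Rate = k/n = 1/1965

1/1965


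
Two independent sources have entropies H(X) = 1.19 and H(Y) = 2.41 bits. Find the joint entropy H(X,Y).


For independent variables, H(X,Y) = H(X) + H(Y) = 1.19 + 2.41 = 3.6

3.6 bits


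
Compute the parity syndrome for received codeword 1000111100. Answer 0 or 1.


Syndrome = XOR of all bits = 1 XOR 0 XOR 0 XOR 0 XOR 1 XOR 1 XOR 1 XOR 1 XOR 0 XOR 0 = 1

1


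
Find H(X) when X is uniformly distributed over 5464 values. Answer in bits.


H = log2(n) = log2(5464) = 12.4157

12.4157 bits


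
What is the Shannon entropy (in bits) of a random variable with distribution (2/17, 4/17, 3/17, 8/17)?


H = -sum(p_i * log2(p_i)). Terms: -(2/17)*log2(2/17) = 0.363231; -(4/17)*log2(4/17) = 0.491168; -(3/17)*log2(3/17) = 0.441618; -(8/17)*log2(8/17) = 0.511747. H = 0.363231 + 0.491168 + 0.441618 + 0.511747 = 1.8078

1.8078 bits


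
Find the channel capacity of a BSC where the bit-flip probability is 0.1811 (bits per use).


H(p) = -p*log2(p) - (1-p)*log2(1-p) = -0.1811*log2(0.1811) - 0.8189*log2(0.8189) = 0.446437 + 0.236040 = 0.6825. C = 1 - H(p) = 1 - 0.6825 = 0.3175

0.3175 bits


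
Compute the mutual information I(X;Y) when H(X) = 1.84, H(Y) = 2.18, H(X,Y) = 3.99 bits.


I(X;Y) = H(X) + H(Y) - H(X,Y) = 1.84 + 2.18 - 3.99 = 0.03

0.03 bits


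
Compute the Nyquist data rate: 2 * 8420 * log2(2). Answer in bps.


Rate = 2 * B * log2(M) = 2 * 8420 * 1.0 = 16840.0

16840.0 bps


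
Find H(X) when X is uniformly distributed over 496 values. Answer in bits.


H = log2(n) = log2(496) = 8.9542

8.9542 bits


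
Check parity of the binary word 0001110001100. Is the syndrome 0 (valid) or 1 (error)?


Syndrome = XOR of all bits = 0 XOR 0 XOR 0 XOR 1 XOR 1 XOR 1 XOR 0 XOR 0 XOR 0 XOR 1 XOR 1 XOR 0 XOR 0 = 1

1


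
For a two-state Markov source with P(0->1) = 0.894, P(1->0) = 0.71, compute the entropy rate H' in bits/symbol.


Stationary distribution: pi_0 = p10/(p01+p10) = 0.4426, pi_1 = 0.5574. Entropy rate H' = pi_0*H(p01) + pi_1*H(p10) = 0.4426*0.4877 + 0.5574*0.8687 = 0.7001

0.7001 bits/symbol


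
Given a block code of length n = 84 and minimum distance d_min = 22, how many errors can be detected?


Detection capability = d_min - 1 = 22 - 1 = 21

21 errors


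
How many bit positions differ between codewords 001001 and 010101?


Count differing positions: . ^ ^ ^ . . = 3 differences

3


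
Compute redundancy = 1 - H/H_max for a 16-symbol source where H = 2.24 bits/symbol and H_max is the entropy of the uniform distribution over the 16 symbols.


H_max = log2(K) = log2(16) = 4.0 bits/symbol. Redundancy = 1 - H/H_max = 1 - 2.24/4.0 = 1 - 0.56 = 0.44

0.44


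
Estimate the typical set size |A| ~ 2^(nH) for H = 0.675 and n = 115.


log2|A_typical| = nH = 115 * 0.675 = 77.625, so |A_typical| ~ 2^77.625 = 2.331e+23

2.331e+23


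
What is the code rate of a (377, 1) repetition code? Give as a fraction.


Rate = k/n = 1/377

1/377


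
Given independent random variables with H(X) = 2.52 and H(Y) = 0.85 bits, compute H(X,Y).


For independent variables, H(X,Y) = H(X) + H(Y) = 2.52 + 0.85 = 3.37

3.37 bits


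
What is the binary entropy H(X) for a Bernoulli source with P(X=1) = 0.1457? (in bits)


H = -p*log2(p) - (1-p)*log2(1-p). -0.1457*log2(0.1457) = 0.404890; -0.8543*log2(0.8543) = 0.194084. H = 0.404890 + 0.194084 = 0.599

0.599 bits


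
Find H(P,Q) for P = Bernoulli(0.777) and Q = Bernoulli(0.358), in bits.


H(P,Q) = -p*log2(q) - (1-p)*log2(1-q). -0.777*log2(0.358) = 1.151490; -0.223*log2(0.642) = 0.142576. H(P,Q) = 1.151490 + 0.142576 = 1.2941

1.2941 bits


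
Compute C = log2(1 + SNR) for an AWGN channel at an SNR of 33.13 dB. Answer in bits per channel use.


SNR_linear = 10^(33.13/10) = 2055.8906; C = log2(1 + SNR_linear) = log2(1 + 2055.8906) = 11.0062

11.0062 bits/channel use


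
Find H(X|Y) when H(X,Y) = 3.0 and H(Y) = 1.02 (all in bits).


H(X|Y) = H(X,Y) - H(Y) = 3.0 - 1.02 = 1.98

1.98 bits


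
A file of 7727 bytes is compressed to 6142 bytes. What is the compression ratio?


Ratio = original / compressed = 7727 / 6142 = 1.2581

1.2581


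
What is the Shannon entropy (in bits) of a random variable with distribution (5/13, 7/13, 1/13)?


H = -sum(p_i * log2(p_i)). Terms: -(5/13)*log2(5/13) = 0.530197; -(7/13)*log2(7/13) = 0.480892; -(1/13)*log2(1/13) = 0.284649. H = 0.530197 + 0.480892 + 0.284649 = 1.2957

1.2957 bits


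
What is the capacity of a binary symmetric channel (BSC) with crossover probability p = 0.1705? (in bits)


H(p) = -p*log2(p) - (1-p)*log2(1-p) = -0.1705*log2(0.1705) - 0.8295*log2(0.8295) = 0.435143 + 0.223705 = 0.6588. C = 1 - H(p) = 1 - 0.6588 = 0.3412

0.3412 bits


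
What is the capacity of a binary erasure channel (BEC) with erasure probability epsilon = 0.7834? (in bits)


C = 1 - epsilon = 1 - 0.7834 = 0.2166

0.2166 bits


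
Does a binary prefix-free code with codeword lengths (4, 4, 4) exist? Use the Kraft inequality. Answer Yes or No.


Kraft sum = sum(2^(-l_i)) = 0.1875, need <= 1. Result: satisfied (a binary prefix-free code with these lengths exists)

Yes


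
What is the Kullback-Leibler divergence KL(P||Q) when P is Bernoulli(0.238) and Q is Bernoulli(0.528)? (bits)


KL = p*log2(p/q) + (1-p)*log2((1-p)/(1-q)) = 0.238*log2(0.238/0.528) + 0.762*log2(0.762/0.472) = 0.2529

0.2529 bits


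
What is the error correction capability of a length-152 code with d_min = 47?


Correction capability = floor((d-1)/2) = floor((47-1)/2) = 23

23 errors


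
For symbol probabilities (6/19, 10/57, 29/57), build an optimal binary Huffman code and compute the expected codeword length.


Huffman construction (repeatedly merge the two least-probable nodes; each merge adds 1 bit to every symbol beneath it): 10/57 + 6/19 = 28/57; 28/57 + 29/57 = 1. Resulting codeword lengths (in the order the probabilities were given): (2, 2, 1). L_avg = sum(p_i * l_i) = 6/19*2 + 10/57*2 + 29/57*1 = 85/57 = 1.4912

1.4912 bits


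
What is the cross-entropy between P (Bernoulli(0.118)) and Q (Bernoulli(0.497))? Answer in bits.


H(P,Q) = -p*log2(q) - (1-p)*log2(1-q). -0.118*log2(0.497) = 0.119025; -0.882*log2(0.503) = 0.874388. H(P,Q) = 0.119025 + 0.874388 = 0.9934

0.9934 bits


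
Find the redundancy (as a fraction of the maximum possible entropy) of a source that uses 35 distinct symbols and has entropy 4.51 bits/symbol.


H_max = log2(K) = log2(35) = 5.1293 bits/symbol. Redundancy = 1 - H/H_max = 1 - 4.51/5.1293 = 1 - 0.8793 = 0.1207

0.1207


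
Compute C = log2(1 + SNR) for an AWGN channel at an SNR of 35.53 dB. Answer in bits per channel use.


SNR_linear = 10^(35.53/10) = 3572.7284; C = log2(1 + SNR_linear) = log2(1 + 3572.7284) = 11.8032

11.8032 bits/channel use


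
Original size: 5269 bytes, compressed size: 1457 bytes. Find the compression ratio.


Ratio = original / compressed = 5269 / 1457 = 3.6163

3.6163


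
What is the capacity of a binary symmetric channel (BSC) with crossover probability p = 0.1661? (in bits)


H(p) = -p*log2(p) - (1-p)*log2(1-p) = -0.1661*log2(0.1661) - 0.8339*log2(0.8339) = 0.430178 + 0.218527 = 0.6487. C = 1 - H(p) = 1 - 0.6487 = 0.3513

0.3513 bits


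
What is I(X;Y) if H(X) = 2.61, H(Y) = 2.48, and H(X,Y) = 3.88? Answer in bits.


I(X;Y) = H(X) + H(Y) - H(X,Y) = 2.61 + 2.48 - 3.88 = 1.21

1.21 bits


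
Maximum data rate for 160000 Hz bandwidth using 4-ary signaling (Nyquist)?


Rate = 2 * B * log2(M) = 2 * 160000 * 2.0 = 640000.0

640000.0 bps


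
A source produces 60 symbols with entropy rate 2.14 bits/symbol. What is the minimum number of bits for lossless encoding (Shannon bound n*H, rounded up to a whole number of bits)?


Minimum bits >= n * H = 60 * 2.14 = 128.4, rounded up to a whole number of bits = 129

129 bits


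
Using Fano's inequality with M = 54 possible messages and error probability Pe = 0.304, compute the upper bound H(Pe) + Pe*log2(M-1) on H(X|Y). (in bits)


H(Pe) = -Pe*log2(Pe) - (1-Pe)*log2(1-Pe) = -0.304*log2(0.304) - 0.696*log2(0.696) = 0.522228 + 0.363897 = 0.8861. Pe*log2(M-1) = 0.304*log2(53) = 1.741288. Bound = H(Pe) + Pe*log2(M-1) = 0.522228 + 0.363897 + 1.741288 = 2.6274

2.6274 bits


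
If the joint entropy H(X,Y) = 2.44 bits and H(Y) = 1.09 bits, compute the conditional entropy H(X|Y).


H(X|Y) = H(X,Y) - H(Y) = 2.44 - 1.09 = 1.35

1.35 bits


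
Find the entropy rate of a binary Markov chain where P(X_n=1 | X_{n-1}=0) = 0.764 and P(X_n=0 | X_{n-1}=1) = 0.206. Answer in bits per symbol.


Stationary distribution: pi_0 = p10/(p01+p10) = 0.2124, pi_1 = 0.7876. Entropy rate H' = pi_0*H(p01) + pi_1*H(p10) = 0.2124*0.7883 + 0.7876*0.7338 = 0.7454

0.7454 bits/symbol


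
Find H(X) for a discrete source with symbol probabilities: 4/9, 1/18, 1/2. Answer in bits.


H = -sum(p_i * log2(p_i)). Terms: -(4/9)*log2(4/9) = 0.519967; -(1/18)*log2(1/18) = 0.231663; -(1/2)*log2(1/2) = 0.500000. H = 0.519967 + 0.231663 + 0.500000 = 1.2516

1.2516 bits


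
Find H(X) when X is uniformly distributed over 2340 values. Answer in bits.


H = log2(n) = log2(2340) = 11.1923

11.1923 bits


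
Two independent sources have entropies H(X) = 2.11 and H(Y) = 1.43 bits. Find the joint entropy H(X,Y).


For independent variables, H(X,Y) = H(X) + H(Y) = 2.11 + 1.43 = 3.54

3.54 bits


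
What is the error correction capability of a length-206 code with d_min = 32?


Correction capability = floor((d-1)/2) = floor((32-1)/2) = 15

15 errors


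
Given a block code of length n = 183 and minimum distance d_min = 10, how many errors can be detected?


Detection capability = d_min - 1 = 10 - 1 = 9

9 errors


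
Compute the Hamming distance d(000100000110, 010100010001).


Count differing positions: . ^ . . . . . ^ . ^ ^ ^ = 5 differences

5


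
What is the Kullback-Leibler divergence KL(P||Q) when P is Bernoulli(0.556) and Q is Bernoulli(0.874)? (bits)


KL = p*log2(p/q) + (1-p)*log2((1-p)/(1-q)) = 0.556*log2(0.556/0.874) + 0.444*log2(0.444/0.126) = 0.444

0.444 bits


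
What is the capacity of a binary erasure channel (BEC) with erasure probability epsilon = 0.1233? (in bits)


C = 1 - epsilon = 1 - 0.1233 = 0.8767

0.8767 bits


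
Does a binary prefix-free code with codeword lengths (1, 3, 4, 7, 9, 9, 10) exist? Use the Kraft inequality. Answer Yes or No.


Kraft sum = sum(2^(-l_i)) = 0.7002, need <= 1. Result: satisfied (a binary prefix-free code with these lengths exists)

Yes


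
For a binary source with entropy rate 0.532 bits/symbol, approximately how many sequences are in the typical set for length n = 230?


log2|A_typical| = nH = 230 * 0.532 = 122.36, so |A_typical| ~ 2^122.36 = 6.824e+36

6.824e+36


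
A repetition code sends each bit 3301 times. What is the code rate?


Rate = k/n = 1/3301

1/3301


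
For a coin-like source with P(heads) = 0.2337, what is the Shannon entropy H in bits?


H = -p*log2(p) - (1-p)*log2(1-p). -0.2337*log2(0.2337) = 0.490132; -0.7663*log2(0.7663) = 0.294274. H = 0.490132 + 0.294274 = 0.7844

0.7844 bits


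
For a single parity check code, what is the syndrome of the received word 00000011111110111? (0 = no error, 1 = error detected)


Syndrome = XOR of all bits = 0 XOR 0 XOR 0 XOR 0 XOR 0 XOR 0 XOR 1 XOR 1 XOR 1 XOR 1 XOR 1 XOR 1 XOR 1 XOR 0 XOR 1 XOR 1 XOR 1 = 0

0


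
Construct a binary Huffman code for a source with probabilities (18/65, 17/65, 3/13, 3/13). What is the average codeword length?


Huffman construction (repeatedly merge the two least-probable nodes; each merge adds 1 bit to every symbol beneath it): 3/13 + 3/13 = 6/13; 17/65 + 18/65 = 7/13; 6/13 + 7/13 = 1. Resulting codeword lengths (in the order the probabilities were given): (2, 2, 2, 2). L_avg = sum(p_i * l_i) = 18/65*2 + 17/65*2 + 3/13*2 + 3/13*2 = 2

2.0 bits


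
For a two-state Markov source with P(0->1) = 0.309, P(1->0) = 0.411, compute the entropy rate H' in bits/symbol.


Stationary distribution: pi_0 = p10/(p01+p10) = 0.5708, pi_1 = 0.4292. Entropy rate H' = pi_0*H(p01) + pi_1*H(p10) = 0.5708*0.892 + 0.4292*0.977 = 0.9285

0.9285 bits/symbol


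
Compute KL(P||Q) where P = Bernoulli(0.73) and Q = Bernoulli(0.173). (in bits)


KL = p*log2(p/q) + (1-p)*log2((1-p)/(1-q)) = 0.73*log2(0.73/0.173) + 0.27*log2(0.27/0.827) = 1.0803

1.0803 bits


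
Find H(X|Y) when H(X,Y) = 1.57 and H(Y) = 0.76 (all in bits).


H(X|Y) = H(X,Y) - H(Y) = 1.57 - 0.76 = 0.81

0.81 bits


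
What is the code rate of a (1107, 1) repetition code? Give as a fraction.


Rate = k/n = 1/1107

1/1107


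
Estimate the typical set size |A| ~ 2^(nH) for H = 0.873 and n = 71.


log2|A_typical| = nH = 71 * 0.873 = 61.983, so |A_typical| ~ 2^61.983 = 4.558e+18

4.558e+18


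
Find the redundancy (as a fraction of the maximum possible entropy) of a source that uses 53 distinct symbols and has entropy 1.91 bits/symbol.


H_max = log2(K) = log2(53) = 5.7279 bits/symbol. Redundancy = 1 - H/H_max = 1 - 1.91/5.7279 = 1 - 0.3335 = 0.6665

0.6665


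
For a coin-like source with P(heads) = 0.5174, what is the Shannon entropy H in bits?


H = -p*log2(p) - (1-p)*log2(1-p). -0.5174*log2(0.5174) = 0.491865; -0.4826*log2(0.4826) = 0.507261. H = 0.491865 + 0.507261 = 0.9991

0.9991 bits


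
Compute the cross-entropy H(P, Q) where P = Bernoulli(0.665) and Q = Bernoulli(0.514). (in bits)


H(P,Q) = -p*log2(q) - (1-p)*log2(1-q). -0.665*log2(0.514) = 0.638506; -0.335*log2(0.486) = 0.348726. H(P,Q) = 0.638506 + 0.348726 = 0.9872

0.9872 bits


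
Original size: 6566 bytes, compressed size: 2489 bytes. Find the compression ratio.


Ratio = original / compressed = 6566 / 2489 = 2.638

2.638


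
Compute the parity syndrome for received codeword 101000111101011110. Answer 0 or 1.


Syndrome = XOR of all bits = 1 XOR 0 XOR 1 XOR 0 XOR 0 XOR 0 XOR 1 XOR 1 XOR 1 XOR 1 XOR 0 XOR 1 XOR 0 XOR 1 XOR 1 XOR 1 XOR 1 XOR 0 = 1

1


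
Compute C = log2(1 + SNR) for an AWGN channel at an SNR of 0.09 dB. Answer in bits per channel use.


SNR_linear = 10^(0.09/10) = 1.0209; C = log2(1 + SNR_linear) = log2(1 + 1.0209) = 1.015

1.015 bits/channel use


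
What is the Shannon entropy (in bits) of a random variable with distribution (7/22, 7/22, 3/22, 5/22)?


H = -sum(p_i * log2(p_i)). Terms: -(7/22)*log2(7/22) = 0.525661; -(7/22)*log2(7/22) = 0.525661; -(3/22)*log2(3/22) = 0.391973; -(5/22)*log2(5/22) = 0.485796. H = 0.525661 + 0.525661 + 0.391973 + 0.485796 = 1.9291

1.9291 bits


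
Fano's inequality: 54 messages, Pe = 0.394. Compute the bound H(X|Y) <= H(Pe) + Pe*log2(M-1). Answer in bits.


H(Pe) = -Pe*log2(Pe) - (1-Pe)*log2(1-Pe) = -0.394*log2(0.394) - 0.606*log2(0.606) = 0.529431 + 0.437902 = 0.9673. Pe*log2(M-1) = 0.394*log2(53) = 2.256801. Bound = H(Pe) + Pe*log2(M-1) = 0.529431 + 0.437902 + 2.256801 = 3.2241

3.2241 bits


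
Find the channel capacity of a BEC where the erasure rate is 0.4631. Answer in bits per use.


C = 1 - epsilon = 1 - 0.4631 = 0.5369

0.5369 bits


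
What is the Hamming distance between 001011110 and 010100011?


Count differing positions: . ^ ^ ^ ^ ^ ^ . ^ = 7 differences

7


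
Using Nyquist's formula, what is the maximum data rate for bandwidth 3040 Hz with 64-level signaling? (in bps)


Rate = 2 * B * log2(M) = 2 * 3040 * 6.0 = 36480.0

36480.0 bps


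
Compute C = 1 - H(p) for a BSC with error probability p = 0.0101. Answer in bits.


H(p) = -p*log2(p) - (1-p)*log2(1-p) = -0.0101*log2(0.0101) - 0.9899*log2(0.9899) = 0.066958 + 0.014497 = 0.0815. C = 1 - H(p) = 1 - 0.0815 = 0.9185

0.9185 bits


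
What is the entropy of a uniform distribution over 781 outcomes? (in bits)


H = log2(n) = log2(781) = 9.6092

9.6092 bits


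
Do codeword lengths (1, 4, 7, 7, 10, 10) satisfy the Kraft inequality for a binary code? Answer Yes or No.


Kraft sum = sum(2^(-l_i)) = 0.5801, need <= 1. Result: satisfied (a binary prefix-free code with these lengths exists)

Yes


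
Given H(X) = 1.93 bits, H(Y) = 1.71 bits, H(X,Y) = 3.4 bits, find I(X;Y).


I(X;Y) = H(X) + H(Y) - H(X,Y) = 1.93 + 1.71 - 3.4 = 0.24

0.24 bits


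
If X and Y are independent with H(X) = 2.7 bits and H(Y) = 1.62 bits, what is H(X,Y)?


For independent variables, H(X,Y) = H(X) + H(Y) = 2.7 + 1.62 = 4.32

4.32 bits


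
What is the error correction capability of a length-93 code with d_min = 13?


Correction capability = floor((d-1)/2) = floor((13-1)/2) = 6

6 errors


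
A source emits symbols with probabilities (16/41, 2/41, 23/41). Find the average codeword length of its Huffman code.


Huffman construction (repeatedly merge the two least-probable nodes; each merge adds 1 bit to every symbol beneath it): 2/41 + 16/41 = 18/41; 18/41 + 23/41 = 1. Resulting codeword lengths (in the order the probabilities were given): (2, 2, 1). L_avg = sum(p_i * l_i) = 16/41*2 + 2/41*2 + 23/41*1 = 59/41 = 1.439

1.439 bits


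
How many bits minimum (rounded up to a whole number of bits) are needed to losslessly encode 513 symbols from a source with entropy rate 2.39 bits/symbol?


Minimum bits >= n * H = 513 * 2.39 = 1226.07, rounded up to a whole number of bits = 1227

1227 bits


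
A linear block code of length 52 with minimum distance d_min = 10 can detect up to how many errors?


Detection capability = d_min - 1 = 10 - 1 = 9

9 errors


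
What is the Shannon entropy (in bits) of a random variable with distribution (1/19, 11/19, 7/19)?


H = -sum(p_i * log2(p_i)). Terms: -(1/19)*log2(1/19) = 0.223575; -(11/19)*log2(11/19) = 0.456498; -(7/19)*log2(7/19) = 0.530737. H = 0.223575 + 0.456498 + 0.530737 = 1.2108

1.2108 bits


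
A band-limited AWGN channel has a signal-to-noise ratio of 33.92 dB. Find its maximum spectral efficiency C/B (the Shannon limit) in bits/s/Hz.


SNR_linear = 10^(33.92/10) = 2466.0393; C/B = log2(1 + SNR_linear) = log2(1 + 2466.0393) = 11.2686

11.2686 bits/s/Hz


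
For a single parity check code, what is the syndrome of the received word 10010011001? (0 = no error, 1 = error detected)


Syndrome = XOR of all bits = 1 XOR 0 XOR 0 XOR 1 XOR 0 XOR 0 XOR 1 XOR 1 XOR 0 XOR 0 XOR 1 = 1

1


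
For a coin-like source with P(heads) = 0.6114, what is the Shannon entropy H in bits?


H = -p*log2(p) - (1-p)*log2(1-p). -0.6114*log2(0.6114) = 0.433979; -0.3886*log2(0.3886) = 0.529911. H = 0.433979 + 0.529911 = 0.9639

0.9639 bits


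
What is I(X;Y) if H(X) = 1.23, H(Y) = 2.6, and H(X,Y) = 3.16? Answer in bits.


I(X;Y) = H(X) + H(Y) - H(X,Y) = 1.23 + 2.6 - 3.16 = 0.67

0.67 bits


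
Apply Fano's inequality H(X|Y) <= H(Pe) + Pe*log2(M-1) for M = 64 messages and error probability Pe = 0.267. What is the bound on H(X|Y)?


H(Pe) = -Pe*log2(Pe) - (1-Pe)*log2(1-Pe) = -0.267*log2(0.267) - 0.733*log2(0.733) = 0.508659 + 0.328468 = 0.8371. Pe*log2(M-1) = 0.267*log2(63) = 1.595934. Bound = H(Pe) + Pe*log2(M-1) = 0.508659 + 0.328468 + 1.595934 = 2.4331

2.4331 bits


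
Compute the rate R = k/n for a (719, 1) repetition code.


Rate = k/n = 1/719

1/719


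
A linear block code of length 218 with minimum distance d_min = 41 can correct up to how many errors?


Correction capability = floor((d-1)/2) = floor((41-1)/2) = 20

20 errors


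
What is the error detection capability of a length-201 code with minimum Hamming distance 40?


Detection capability = d_min - 1 = 40 - 1 = 39

39 errors


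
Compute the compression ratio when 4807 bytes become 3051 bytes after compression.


Ratio = original / compressed = 4807 / 3051 = 1.5755

1.5755


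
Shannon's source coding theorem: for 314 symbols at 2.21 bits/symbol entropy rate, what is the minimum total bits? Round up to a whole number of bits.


Minimum bits >= n * H = 314 * 2.21 = 693.94, rounded up to a whole number of bits = 694

694 bits


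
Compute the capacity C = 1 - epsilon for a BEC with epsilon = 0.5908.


C = 1 - epsilon = 1 - 0.5908 = 0.4092

0.4092 bits


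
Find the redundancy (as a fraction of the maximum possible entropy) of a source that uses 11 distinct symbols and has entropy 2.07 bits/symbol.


H_max = log2(K) = log2(11) = 3.4594 bits/symbol. Redundancy = 1 - H/H_max = 1 - 2.07/3.4594 = 1 - 0.5984 = 0.4016

0.4016


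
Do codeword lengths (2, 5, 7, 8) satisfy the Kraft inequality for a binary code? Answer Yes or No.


Kraft sum = sum(2^(-l_i)) = 0.293, need <= 1. Result: satisfied (a binary prefix-free code with these lengths exists)

Yes


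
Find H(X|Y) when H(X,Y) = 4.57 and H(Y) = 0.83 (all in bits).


H(X|Y) = H(X,Y) - H(Y) = 4.57 - 0.83 = 3.74

3.74 bits


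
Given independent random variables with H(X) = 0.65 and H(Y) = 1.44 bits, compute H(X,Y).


For independent variables, H(X,Y) = H(X) + H(Y) = 0.65 + 1.44 = 2.09

2.09 bits


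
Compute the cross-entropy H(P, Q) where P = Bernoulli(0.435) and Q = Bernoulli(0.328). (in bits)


H(P,Q) = -p*log2(q) - (1-p)*log2(1-q). -0.435*log2(0.328) = 0.699581; -0.565*log2(0.672) = 0.324009. H(P,Q) = 0.699581 + 0.324009 = 1.0236

1.0236 bits


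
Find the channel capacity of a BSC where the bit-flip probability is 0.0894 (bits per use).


H(p) = -p*log2(p) - (1-p)*log2(1-p) = -0.0894*log2(0.0894) - 0.9106*log2(0.9106) = 0.311432 + 0.123032 = 0.4345. C = 1 - H(p) = 1 - 0.4345 = 0.5655

0.5655 bits


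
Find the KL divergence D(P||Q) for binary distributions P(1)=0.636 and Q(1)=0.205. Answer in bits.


KL = p*log2(p/q) + (1-p)*log2((1-p)/(1-q)) = 0.636*log2(0.636/0.205) + 0.364*log2(0.364/0.795) = 0.6286

0.6286 bits


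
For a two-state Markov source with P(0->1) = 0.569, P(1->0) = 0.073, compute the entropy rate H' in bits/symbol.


Stationary distribution: pi_0 = p10/(p01+p10) = 0.1137, pi_1 = 0.8863. Entropy rate H' = pi_0*H(p01) + pi_1*H(p10) = 0.1137*0.9862 + 0.8863*0.377 = 0.4463

0.4463 bits/symbol


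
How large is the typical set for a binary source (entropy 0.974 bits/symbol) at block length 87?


log2|A_typical| = nH = 87 * 0.974 = 84.738, so |A_typical| ~ 2^84.738 = 3.226e+25

3.226e+25


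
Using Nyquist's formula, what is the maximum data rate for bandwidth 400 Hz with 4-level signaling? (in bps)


Rate = 2 * B * log2(M) = 2 * 400 * 2.0 = 1600.0

1600.0 bps


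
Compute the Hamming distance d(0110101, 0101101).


Count differing positions: . . ^ ^ . . . = 2 differences

2


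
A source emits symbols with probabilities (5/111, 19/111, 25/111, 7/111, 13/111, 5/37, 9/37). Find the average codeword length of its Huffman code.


Huffman construction (repeatedly merge the two least-probable nodes; each merge adds 1 bit to every symbol beneath it): 5/111 + 7/111 = 4/37; 4/37 + 13/111 = 25/111; 5/37 + 19/111 = 34/111; 25/111 + 25/111 = 50/111; 9/37 + 34/111 = 61/111; 50/111 + 61/111 = 1. Resulting codeword lengths (in the order the probabilities were given): (4, 3, 2, 4, 3, 3, 2). L_avg = sum(p_i * l_i) = 5/111*4 + 19/111*3 + 25/111*2 + 7/111*4 + 13/111*3 + 5/37*3 + 9/37*2 = 293/111 = 2.6396

2.6396 bits


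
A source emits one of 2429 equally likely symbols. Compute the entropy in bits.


H = log2(n) = log2(2429) = 11.2461

11.2461 bits


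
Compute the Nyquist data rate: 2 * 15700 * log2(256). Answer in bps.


Rate = 2 * B * log2(M) = 2 * 15700 * 8.0 = 251200.0

251200.0 bps


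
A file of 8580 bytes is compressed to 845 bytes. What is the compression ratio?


Ratio = original / compressed = 8580 / 845 = 10.1538

10.1538


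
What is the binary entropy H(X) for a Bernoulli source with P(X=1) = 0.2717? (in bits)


H = -p*log2(p) - (1-p)*log2(1-p). -0.2717*log2(0.2717) = 0.510773; -0.7283*log2(0.7283) = 0.333121. H = 0.510773 + 0.333121 = 0.8439

0.8439 bits


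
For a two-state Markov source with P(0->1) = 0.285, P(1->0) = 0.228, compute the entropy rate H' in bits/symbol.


Stationary distribution: pi_0 = p10/(p01+p10) = 0.4444, pi_1 = 0.5556. Entropy rate H' = pi_0*H(p01) + pi_1*H(p10) = 0.4444*0.8622 + 0.5556*0.7745 = 0.8135

0.8135 bits/symbol


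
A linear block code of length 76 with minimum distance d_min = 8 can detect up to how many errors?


Detection capability = d_min - 1 = 8 - 1 = 7

7 errors


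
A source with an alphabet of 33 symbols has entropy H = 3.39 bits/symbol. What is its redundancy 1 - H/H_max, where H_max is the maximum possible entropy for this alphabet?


H_max = log2(K) = log2(33) = 5.0444 bits/symbol. Redundancy = 1 - H/H_max = 1 - 3.39/5.0444 = 1 - 0.672 = 0.328

0.328


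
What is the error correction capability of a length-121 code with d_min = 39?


Correction capability = floor((d-1)/2) = floor((39-1)/2) = 19

19 errors


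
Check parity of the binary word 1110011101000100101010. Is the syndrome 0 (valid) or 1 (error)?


Syndrome = XOR of all bits = 1 XOR 1 XOR 1 XOR 0 XOR 0 XOR 1 XOR 1 XOR 1 XOR 0 XOR 1 XOR 0 XOR 0 XOR 0 XOR 1 XOR 0 XOR 0 XOR 1 XOR 0 XOR 1 XOR 0 XOR 1 XOR 0 = 1

1


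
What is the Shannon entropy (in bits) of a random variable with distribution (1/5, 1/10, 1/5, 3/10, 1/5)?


H = -sum(p_i * log2(p_i)). Terms: -(1/5)*log2(1/5) = 0.464386; -(1/10)*log2(1/10) = 0.332193; -(1/5)*log2(1/5) = 0.464386; -(3/10)*log2(3/10) = 0.521090; -(1/5)*log2(1/5) = 0.464386. H = 0.464386 + 0.332193 + 0.464386 + 0.521090 + 0.464386 = 2.2464

2.2464 bits


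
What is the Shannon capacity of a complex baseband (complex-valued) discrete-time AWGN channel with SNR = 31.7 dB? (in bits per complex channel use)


SNR_linear = 10^(31.7/10) = 1479.1084; C = log2(1 + SNR_linear) = log2(1 + 1479.1084) = 10.5315

10.5315 bits/channel use


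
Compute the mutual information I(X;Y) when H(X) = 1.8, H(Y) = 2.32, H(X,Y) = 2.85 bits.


I(X;Y) = H(X) + H(Y) - H(X,Y) = 1.8 + 2.32 - 2.85 = 1.27

1.27 bits


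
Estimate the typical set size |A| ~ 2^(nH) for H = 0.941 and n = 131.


log2|A_typical| = nH = 131 * 0.941 = 123.271, so |A_typical| ~ 2^123.271 = 1.283e+37

1.283e+37


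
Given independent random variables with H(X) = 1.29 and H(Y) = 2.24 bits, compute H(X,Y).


For independent variables, H(X,Y) = H(X) + H(Y) = 1.29 + 2.24 = 3.53

3.53 bits


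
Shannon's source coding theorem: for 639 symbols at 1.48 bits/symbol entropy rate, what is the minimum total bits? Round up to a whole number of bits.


Minimum bits >= n * H = 639 * 1.48 = 945.72, rounded up to a whole number of bits = 946

946 bits


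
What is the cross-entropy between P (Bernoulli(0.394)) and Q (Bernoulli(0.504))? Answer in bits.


H(P,Q) = -p*log2(q) - (1-p)*log2(1-q). -0.394*log2(0.504) = 0.389471; -0.606*log2(0.496) = 0.613022. H(P,Q) = 0.389471 + 0.613022 = 1.0025

1.0025 bits


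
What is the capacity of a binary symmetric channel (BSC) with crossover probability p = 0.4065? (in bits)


H(p) = -p*log2(p) - (1-p)*log2(1-p) = -0.4065*log2(0.4065) - 0.5935*log2(0.5935) = 0.527910 + 0.446716 = 0.9746. C = 1 - H(p) = 1 - 0.9746 = 0.0254

0.0254 bits


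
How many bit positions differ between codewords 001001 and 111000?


Count differing positions: ^ ^ . . . ^ = 3 differences

3
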